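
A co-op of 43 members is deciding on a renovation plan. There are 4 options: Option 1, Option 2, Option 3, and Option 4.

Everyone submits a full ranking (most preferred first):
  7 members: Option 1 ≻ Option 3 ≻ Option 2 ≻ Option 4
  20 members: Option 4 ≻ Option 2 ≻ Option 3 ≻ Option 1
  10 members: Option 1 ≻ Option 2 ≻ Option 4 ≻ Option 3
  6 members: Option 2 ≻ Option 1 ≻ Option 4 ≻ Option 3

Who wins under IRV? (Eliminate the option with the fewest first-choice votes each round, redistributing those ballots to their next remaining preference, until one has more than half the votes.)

Option 1

Round 1: Option 1 17, Option 2 6, Option 3 0, Option 4 20. Option 3 eliminated.
Round 2: Option 1 17, Option 2 6, Option 4 20. Option 2 eliminated.
Round 3: Option 1 23, Option 4 20. Option 1 has a majority (≥22).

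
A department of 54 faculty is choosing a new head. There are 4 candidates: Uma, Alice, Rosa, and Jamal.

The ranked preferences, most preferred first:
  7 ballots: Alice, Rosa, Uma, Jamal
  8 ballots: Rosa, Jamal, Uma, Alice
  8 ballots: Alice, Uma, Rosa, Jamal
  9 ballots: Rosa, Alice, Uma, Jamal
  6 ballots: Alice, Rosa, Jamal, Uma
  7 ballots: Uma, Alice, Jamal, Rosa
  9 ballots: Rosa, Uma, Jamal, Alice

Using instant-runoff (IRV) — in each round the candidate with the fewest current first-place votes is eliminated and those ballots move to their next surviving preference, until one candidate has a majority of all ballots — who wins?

Round 1: Uma 7, Alice 21, Rosa 26, Jamal 0. Jamal eliminated.
Round 2: Uma 7, Alice 21, Rosa 26. Uma eliminated.
Round 3: Alice 28, Rosa 26. Alice has a majority (≥28).

Alice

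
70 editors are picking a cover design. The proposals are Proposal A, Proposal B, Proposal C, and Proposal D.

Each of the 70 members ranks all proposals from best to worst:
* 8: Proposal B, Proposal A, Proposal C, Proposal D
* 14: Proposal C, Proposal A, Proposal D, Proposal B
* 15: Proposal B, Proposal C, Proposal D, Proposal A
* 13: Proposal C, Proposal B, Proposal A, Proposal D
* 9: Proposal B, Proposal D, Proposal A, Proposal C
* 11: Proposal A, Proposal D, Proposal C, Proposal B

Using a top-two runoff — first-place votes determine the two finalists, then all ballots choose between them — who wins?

Round 1 first-place votes: Proposal A 11, Proposal B 32, Proposal C 27, Proposal D 0. Proposal B and Proposal C advance.
Runoff: Proposal B is ranked above Proposal C on 32 ballots, Proposal C above Proposal B on 38.

Proposal C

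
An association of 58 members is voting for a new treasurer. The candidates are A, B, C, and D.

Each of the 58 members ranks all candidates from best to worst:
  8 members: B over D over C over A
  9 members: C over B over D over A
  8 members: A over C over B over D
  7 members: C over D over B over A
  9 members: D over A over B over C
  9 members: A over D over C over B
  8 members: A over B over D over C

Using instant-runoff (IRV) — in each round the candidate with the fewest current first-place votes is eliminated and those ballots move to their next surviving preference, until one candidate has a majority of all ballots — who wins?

Round 1: A 25, B 8, C 16, D 9. B eliminated.
Round 2: A 25, C 16, D 17. C eliminated.
Round 3: A 25, D 33. D has a majority (≥30).

D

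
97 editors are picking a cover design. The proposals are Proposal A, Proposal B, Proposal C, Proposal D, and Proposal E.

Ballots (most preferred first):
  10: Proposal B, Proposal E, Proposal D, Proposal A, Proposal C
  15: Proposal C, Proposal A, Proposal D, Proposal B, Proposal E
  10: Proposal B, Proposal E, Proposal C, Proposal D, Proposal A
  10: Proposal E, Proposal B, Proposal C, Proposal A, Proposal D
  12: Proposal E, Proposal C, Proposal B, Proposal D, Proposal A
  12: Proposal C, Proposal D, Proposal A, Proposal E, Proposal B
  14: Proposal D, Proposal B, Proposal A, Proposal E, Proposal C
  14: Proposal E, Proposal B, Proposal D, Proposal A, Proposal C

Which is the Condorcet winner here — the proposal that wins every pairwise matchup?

Proposal B

Proposal B vs Proposal A: 70–27
Proposal B vs Proposal C: 58–39
Proposal B vs Proposal D: 56–41
Proposal B vs Proposal E: 49–48
Proposal B beats every other proposal.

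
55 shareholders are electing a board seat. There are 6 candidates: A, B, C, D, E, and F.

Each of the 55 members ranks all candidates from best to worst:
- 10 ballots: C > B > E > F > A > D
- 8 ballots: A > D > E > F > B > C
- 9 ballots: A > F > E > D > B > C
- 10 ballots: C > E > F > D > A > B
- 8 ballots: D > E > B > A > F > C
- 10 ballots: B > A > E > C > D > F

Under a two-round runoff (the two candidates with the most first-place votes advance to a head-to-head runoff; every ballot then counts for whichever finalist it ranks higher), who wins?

Round 1 first-place votes: A 17, B 10, C 20, D 8, E 0, F 0. C and A advance.
Runoff: C is ranked above A on 20 ballots, A above C on 35.

A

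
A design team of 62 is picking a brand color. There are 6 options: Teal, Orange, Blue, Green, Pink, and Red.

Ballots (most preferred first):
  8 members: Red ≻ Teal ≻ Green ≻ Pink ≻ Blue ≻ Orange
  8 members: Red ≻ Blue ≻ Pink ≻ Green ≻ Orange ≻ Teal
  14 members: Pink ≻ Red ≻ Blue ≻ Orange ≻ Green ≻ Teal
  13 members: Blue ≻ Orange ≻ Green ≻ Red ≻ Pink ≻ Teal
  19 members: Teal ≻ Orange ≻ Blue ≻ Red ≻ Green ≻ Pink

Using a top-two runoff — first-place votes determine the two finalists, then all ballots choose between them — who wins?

Red

Round 1 first-place votes: Teal 19, Orange 0, Blue 13, Green 0, Pink 14, Red 16. Teal and Red advance.
Runoff: Teal is ranked above Red on 19 ballots, Red above Teal on 43.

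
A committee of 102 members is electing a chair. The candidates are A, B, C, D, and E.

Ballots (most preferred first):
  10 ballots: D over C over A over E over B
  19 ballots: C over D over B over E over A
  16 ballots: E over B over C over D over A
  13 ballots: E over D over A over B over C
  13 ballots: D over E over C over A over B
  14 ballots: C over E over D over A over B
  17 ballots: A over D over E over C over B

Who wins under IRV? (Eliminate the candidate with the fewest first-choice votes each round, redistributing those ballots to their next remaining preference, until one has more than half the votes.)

Round 1: A 17, B 0, C 33, D 23, E 29. B eliminated.
Round 2: A 17, C 33, D 23, E 29. A eliminated.
Round 3: C 33, D 40, E 29. E eliminated.
Round 4: C 49, D 53. D has a majority (≥52).

D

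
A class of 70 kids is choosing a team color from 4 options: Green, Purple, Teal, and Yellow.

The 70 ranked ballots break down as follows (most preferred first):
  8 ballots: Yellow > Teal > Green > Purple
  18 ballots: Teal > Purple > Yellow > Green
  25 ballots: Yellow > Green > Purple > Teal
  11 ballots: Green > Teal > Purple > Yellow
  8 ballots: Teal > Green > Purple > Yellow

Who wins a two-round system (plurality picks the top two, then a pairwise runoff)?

Round 1 first-place votes: Green 11, Purple 0, Teal 26, Yellow 33. Yellow and Teal advance.
Runoff: Yellow is ranked above Teal on 33 ballots, Teal above Yellow on 37.

Teal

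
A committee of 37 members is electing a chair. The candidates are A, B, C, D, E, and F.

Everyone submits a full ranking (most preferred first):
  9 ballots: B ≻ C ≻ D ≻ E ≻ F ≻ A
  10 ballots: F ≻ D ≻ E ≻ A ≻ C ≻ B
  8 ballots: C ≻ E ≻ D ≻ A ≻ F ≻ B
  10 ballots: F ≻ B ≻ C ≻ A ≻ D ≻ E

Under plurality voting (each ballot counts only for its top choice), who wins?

F

First-place votes: A 0, B 9, C 8, D 0, E 0, F 20.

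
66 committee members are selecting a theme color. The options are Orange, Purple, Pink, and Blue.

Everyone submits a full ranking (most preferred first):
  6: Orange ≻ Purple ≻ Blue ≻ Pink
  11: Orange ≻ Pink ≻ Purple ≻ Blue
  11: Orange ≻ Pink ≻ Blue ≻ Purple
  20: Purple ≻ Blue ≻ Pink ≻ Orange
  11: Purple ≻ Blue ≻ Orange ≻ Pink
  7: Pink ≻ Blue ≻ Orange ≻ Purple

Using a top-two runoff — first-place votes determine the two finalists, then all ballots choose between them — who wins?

Orange

Round 1 first-place votes: Orange 28, Purple 31, Pink 7, Blue 0. Purple and Orange advance.
Runoff: Purple is ranked above Orange on 31 ballots, Orange above Purple on 35.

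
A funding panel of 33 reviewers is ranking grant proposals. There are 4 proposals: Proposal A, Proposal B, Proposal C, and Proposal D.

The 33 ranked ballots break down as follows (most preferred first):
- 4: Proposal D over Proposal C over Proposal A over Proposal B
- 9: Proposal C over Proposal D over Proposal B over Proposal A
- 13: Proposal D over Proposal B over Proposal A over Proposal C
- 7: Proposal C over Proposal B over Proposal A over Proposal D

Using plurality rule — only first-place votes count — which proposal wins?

First-place votes: Proposal A 0, Proposal B 0, Proposal C 16, Proposal D 17.

Proposal D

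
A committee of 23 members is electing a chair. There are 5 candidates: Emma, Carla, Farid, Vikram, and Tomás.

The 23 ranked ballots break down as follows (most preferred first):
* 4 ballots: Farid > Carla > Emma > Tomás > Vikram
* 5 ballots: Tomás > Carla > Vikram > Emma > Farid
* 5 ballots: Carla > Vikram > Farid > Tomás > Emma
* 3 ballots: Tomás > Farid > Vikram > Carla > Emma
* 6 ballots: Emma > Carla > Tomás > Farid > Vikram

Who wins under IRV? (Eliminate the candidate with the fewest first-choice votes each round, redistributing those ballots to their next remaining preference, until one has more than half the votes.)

Round 1: Emma 6, Carla 5, Farid 4, Vikram 0, Tomás 8. Vikram eliminated.
Round 2: Emma 6, Carla 5, Farid 4, Tomás 8. Farid eliminated.
Round 3: Emma 6, Carla 9, Tomás 8. Emma eliminated.
Round 4: Carla 15, Tomás 8. Carla has a majority (≥12).

Carla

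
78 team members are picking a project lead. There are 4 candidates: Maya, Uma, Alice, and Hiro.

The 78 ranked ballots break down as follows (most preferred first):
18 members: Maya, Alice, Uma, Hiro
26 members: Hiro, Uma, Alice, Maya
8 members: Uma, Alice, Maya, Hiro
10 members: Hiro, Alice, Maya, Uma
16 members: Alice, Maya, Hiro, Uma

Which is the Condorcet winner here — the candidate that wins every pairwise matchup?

Alice vs Maya: 60–18
Alice vs Uma: 44–34
Alice vs Hiro: 42–36
Alice beats every other candidate.

Alice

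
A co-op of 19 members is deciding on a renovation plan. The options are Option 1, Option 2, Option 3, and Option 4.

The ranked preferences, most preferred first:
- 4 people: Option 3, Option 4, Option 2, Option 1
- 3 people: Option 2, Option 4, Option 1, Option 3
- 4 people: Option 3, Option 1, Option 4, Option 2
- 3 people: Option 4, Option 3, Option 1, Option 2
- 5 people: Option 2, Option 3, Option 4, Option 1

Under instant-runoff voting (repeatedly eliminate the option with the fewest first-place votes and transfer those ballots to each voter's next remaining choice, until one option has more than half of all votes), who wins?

Option 3

Round 1: Option 1 0, Option 2 8, Option 3 8, Option 4 3. Option 1 eliminated.
Round 2: Option 2 8, Option 3 8, Option 4 3. Option 4 eliminated.
Round 3: Option 2 8, Option 3 11. Option 3 has a majority (≥10).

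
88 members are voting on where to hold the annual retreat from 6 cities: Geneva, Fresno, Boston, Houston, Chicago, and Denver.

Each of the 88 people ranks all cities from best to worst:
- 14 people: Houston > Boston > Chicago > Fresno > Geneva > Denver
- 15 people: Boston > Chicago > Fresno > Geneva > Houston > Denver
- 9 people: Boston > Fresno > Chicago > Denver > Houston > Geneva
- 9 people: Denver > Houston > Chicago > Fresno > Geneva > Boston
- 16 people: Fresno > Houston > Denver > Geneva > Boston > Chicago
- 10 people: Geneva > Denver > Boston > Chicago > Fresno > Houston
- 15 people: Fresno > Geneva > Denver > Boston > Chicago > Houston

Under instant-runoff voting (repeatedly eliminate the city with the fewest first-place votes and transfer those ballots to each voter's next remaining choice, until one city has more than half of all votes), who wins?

Round 1: Geneva 10, Fresno 31, Boston 24, Houston 14, Chicago 0, Denver 9. Chicago eliminated.
Round 2: Geneva 10, Fresno 31, Boston 24, Houston 14, Denver 9. Denver eliminated.
Round 3: Geneva 10, Fresno 31, Boston 24, Houston 23. Geneva eliminated.
Round 4: Fresno 31, Boston 34, Houston 23. Houston eliminated.
Round 5: Fresno 40, Boston 48. Boston has a majority (≥45).

Boston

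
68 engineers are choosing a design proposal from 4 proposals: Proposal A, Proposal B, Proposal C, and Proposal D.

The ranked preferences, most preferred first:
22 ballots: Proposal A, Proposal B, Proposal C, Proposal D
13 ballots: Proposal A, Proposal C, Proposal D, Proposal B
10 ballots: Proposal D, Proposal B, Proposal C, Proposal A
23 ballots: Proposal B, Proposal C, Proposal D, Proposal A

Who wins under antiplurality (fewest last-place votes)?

Last-place votes: Proposal A 33, Proposal B 13, Proposal C 0, Proposal D 22.

Proposal C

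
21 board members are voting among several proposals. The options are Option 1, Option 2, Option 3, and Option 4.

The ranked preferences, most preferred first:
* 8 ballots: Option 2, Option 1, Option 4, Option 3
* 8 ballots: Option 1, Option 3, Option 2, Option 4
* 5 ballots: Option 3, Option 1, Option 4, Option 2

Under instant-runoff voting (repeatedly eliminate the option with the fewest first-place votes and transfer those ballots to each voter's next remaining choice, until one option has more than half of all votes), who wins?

Round 1: Option 1 8, Option 2 8, Option 3 5, Option 4 0. Option 4 eliminated.
Round 2: Option 1 8, Option 2 8, Option 3 5. Option 3 eliminated.
Round 3: Option 1 13, Option 2 8. Option 1 has a majority (≥11).

Option 1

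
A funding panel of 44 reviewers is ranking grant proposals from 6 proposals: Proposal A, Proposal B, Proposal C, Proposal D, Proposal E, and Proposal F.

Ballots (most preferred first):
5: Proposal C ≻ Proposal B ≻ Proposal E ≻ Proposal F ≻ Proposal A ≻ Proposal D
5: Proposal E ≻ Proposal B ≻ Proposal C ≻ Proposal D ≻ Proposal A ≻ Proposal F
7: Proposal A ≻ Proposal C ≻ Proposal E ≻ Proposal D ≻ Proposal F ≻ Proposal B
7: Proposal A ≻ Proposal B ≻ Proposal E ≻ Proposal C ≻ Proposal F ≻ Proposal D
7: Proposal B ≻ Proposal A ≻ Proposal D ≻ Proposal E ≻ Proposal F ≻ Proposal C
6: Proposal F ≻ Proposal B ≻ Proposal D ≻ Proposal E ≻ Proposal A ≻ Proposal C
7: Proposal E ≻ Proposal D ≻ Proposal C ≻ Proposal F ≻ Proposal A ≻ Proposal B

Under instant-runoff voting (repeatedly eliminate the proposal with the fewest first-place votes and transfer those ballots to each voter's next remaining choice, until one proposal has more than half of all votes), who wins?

Round 1: Proposal A 14, Proposal B 7, Proposal C 5, Proposal D 0, Proposal E 12, Proposal F 6. Proposal D eliminated.
Round 2: Proposal A 14, Proposal B 7, Proposal C 5, Proposal E 12, Proposal F 6. Proposal C eliminated.
Round 3: Proposal A 14, Proposal B 12, Proposal E 12, Proposal F 6. Proposal F eliminated.
Round 4: Proposal A 14, Proposal B 18, Proposal E 12. Proposal E eliminated.
Round 5: Proposal A 21, Proposal B 23. Proposal B has a majority (≥23).

Proposal B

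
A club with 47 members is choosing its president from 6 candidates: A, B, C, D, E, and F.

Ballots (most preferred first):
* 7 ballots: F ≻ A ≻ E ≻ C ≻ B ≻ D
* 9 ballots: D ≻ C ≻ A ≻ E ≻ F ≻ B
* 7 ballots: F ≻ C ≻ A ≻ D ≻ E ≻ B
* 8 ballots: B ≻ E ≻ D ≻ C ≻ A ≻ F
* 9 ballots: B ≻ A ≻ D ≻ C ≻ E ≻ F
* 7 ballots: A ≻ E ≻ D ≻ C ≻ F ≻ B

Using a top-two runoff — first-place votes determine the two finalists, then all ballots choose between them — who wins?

F

Round 1 first-place votes: A 7, B 17, C 0, D 9, E 0, F 14. B and F advance.
Runoff: B is ranked above F on 17 ballots, F above B on 30.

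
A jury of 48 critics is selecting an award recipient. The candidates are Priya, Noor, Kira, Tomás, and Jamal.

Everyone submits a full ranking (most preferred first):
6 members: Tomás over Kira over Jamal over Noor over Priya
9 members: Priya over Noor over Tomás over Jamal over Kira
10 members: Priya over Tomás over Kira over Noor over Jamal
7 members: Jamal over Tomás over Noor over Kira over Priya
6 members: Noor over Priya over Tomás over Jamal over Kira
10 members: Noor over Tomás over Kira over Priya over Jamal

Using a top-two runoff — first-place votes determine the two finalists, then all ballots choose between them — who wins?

Noor

Round 1 first-place votes: Priya 19, Noor 16, Kira 0, Tomás 6, Jamal 7. Priya and Noor advance.
Runoff: Priya is ranked above Noor on 19 ballots, Noor above Priya on 29.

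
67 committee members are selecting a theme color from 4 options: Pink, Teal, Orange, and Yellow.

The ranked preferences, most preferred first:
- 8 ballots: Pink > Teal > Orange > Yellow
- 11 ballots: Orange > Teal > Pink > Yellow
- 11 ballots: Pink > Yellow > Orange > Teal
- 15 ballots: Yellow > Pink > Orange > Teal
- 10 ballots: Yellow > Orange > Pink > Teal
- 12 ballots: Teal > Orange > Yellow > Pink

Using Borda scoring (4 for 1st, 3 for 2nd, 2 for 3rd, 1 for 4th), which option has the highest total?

Pink: 8×4 + 11×2 + 11×4 + 15×3 + 10×2 + 12×1 = 175
Teal: 8×3 + 11×3 + 11×1 + 15×1 + 10×1 + 12×4 = 141
Orange: 8×2 + 11×4 + 11×2 + 15×2 + 10×3 + 12×3 = 178
Yellow: 8×1 + 11×1 + 11×3 + 15×4 + 10×4 + 12×2 = 176

Orange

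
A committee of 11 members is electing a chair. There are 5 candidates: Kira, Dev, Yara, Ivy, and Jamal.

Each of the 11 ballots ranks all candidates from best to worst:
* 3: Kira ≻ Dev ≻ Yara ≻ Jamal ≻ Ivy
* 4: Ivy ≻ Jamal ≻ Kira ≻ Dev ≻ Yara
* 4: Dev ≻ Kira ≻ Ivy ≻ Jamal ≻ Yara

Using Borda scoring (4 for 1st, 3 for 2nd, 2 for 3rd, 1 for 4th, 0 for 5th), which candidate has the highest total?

Kira: 3×4 + 4×2 + 4×3 = 32
Dev: 3×3 + 4×1 + 4×4 = 29
Yara: 3×2 + 4×0 + 4×0 = 6
Ivy: 3×0 + 4×4 + 4×2 = 24
Jamal: 3×1 + 4×3 + 4×1 = 19

Kira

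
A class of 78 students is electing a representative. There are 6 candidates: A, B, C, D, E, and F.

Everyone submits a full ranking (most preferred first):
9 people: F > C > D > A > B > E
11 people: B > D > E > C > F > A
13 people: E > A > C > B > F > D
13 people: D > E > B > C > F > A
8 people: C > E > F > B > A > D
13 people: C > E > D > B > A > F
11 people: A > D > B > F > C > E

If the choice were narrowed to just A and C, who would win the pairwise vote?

A is ranked above C on 24 ballots; C above A on 54.

C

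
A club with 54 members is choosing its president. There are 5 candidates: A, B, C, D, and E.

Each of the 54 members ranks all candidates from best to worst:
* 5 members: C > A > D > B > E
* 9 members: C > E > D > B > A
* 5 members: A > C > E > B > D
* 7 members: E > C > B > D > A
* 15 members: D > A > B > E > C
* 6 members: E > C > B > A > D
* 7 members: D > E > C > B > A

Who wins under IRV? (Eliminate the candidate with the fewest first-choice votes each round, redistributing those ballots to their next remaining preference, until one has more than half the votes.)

C

Round 1: A 5, B 0, C 14, D 22, E 13. B eliminated.
Round 2: A 5, C 14, D 22, E 13. A eliminated.
Round 3: C 19, D 22, E 13. E eliminated.
Round 4: C 32, D 22. C has a majority (≥28).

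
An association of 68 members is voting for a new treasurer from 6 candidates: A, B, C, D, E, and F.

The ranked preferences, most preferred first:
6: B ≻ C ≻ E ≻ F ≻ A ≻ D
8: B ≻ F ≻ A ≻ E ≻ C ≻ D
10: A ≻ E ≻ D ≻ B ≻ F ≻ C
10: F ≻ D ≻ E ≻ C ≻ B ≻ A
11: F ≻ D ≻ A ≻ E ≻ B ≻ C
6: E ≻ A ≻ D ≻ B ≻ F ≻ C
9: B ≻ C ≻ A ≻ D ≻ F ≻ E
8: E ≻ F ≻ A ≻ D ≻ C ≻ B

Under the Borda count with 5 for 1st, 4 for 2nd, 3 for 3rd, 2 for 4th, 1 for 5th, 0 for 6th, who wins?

A: 6×1 + 8×3 + 10×5 + 10×0 + 11×3 + 6×4 + 9×3 + 8×3 = 188
B: 6×5 + 8×5 + 10×2 + 10×1 + 11×1 + 6×2 + 9×5 + 8×0 = 168
C: 6×4 + 8×1 + 10×0 + 10×2 + 11×0 + 6×0 + 9×4 + 8×1 = 96
D: 6×0 + 8×0 + 10×3 + 10×4 + 11×4 + 6×3 + 9×2 + 8×2 = 166
E: 6×3 + 8×2 + 10×4 + 10×3 + 11×2 + 6×5 + 9×0 + 8×5 = 196
F: 6×2 + 8×4 + 10×1 + 10×5 + 11×5 + 6×1 + 9×1 + 8×4 = 206

F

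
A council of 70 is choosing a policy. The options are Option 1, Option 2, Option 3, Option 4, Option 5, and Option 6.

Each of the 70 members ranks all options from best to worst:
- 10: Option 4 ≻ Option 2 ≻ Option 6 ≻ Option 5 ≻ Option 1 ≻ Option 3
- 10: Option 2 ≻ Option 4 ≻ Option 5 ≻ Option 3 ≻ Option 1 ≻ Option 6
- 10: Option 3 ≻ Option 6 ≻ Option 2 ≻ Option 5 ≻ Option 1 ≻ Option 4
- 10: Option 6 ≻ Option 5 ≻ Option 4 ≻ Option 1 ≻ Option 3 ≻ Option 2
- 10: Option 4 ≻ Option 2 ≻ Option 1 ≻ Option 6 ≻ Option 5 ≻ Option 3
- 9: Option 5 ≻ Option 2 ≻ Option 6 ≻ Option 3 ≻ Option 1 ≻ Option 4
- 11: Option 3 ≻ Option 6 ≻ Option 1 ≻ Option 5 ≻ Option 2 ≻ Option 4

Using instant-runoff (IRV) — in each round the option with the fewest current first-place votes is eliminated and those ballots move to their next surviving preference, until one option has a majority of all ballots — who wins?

Option 4

Round 1: Option 1 0, Option 2 10, Option 3 21, Option 4 20, Option 5 9, Option 6 10. Option 1 eliminated.
Round 2: Option 2 10, Option 3 21, Option 4 20, Option 5 9, Option 6 10. Option 5 eliminated.
Round 3: Option 2 19, Option 3 21, Option 4 20, Option 6 10. Option 6 eliminated.
Round 4: Option 2 19, Option 3 21, Option 4 30. Option 2 eliminated.
Round 5: Option 3 30, Option 4 40. Option 4 has a majority (≥36).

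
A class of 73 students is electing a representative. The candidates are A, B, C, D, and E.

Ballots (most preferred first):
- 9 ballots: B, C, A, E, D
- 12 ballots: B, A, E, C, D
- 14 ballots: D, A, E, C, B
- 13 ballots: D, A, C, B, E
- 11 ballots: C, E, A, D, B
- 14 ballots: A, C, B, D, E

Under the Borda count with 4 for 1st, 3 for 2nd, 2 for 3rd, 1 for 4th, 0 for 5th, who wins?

A: 9×2 + 12×3 + 14×3 + 13×3 + 11×2 + 14×4 = 213
B: 9×4 + 12×4 + 14×0 + 13×1 + 11×0 + 14×2 = 125
C: 9×3 + 12×1 + 14×1 + 13×2 + 11×4 + 14×3 = 165
D: 9×0 + 12×0 + 14×4 + 13×4 + 11×1 + 14×1 = 133
E: 9×1 + 12×2 + 14×2 + 13×0 + 11×3 + 14×0 = 94

A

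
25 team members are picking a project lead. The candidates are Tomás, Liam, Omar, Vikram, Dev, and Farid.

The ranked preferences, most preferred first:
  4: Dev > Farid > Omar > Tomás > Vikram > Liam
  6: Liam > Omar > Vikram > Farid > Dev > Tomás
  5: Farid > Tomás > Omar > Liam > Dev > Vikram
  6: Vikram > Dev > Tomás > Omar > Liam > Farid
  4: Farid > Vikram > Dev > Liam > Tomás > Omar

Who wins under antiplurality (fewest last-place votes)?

Last-place votes: Tomás 6, Liam 4, Omar 4, Vikram 5, Dev 0, Farid 6.

Dev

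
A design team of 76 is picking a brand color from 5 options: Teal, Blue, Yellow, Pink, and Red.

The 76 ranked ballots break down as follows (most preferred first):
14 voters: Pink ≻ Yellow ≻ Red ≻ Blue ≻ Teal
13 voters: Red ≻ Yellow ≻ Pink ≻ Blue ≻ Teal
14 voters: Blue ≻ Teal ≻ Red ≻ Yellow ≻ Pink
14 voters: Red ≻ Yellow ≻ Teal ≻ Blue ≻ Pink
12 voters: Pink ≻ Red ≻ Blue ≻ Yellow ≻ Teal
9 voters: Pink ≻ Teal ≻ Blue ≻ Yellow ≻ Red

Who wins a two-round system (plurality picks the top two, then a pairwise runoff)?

Round 1 first-place votes: Teal 0, Blue 14, Yellow 0, Pink 35, Red 27. Pink and Red advance.
Runoff: Pink is ranked above Red on 35 ballots, Red above Pink on 41.

Red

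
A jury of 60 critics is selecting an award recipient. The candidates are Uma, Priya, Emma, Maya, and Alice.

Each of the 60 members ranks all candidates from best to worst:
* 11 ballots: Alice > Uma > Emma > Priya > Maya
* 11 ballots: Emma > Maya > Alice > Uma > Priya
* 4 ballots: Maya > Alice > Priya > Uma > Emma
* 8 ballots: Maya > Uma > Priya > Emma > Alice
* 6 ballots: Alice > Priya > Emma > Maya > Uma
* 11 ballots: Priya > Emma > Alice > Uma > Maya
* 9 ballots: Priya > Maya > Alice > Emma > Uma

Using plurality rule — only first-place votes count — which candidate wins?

First-place votes: Uma 0, Priya 20, Emma 11, Maya 12, Alice 17.

Priya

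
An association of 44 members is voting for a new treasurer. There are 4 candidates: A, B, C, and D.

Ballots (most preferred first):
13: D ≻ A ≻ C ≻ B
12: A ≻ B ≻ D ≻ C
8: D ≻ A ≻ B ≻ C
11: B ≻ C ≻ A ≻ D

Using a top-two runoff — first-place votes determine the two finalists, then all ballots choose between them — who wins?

A

Round 1 first-place votes: A 12, B 11, C 0, D 21. D and A advance.
Runoff: D is ranked above A on 21 ballots, A above D on 23.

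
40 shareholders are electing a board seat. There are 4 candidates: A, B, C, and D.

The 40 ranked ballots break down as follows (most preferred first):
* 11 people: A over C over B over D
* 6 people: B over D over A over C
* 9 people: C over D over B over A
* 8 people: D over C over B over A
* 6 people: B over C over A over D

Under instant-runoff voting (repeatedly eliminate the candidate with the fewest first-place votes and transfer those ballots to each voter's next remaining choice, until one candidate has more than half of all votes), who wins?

Round 1: A 11, B 12, C 9, D 8. D eliminated.
Round 2: A 11, B 12, C 17. A eliminated.
Round 3: B 12, C 28. C has a majority (≥21).

C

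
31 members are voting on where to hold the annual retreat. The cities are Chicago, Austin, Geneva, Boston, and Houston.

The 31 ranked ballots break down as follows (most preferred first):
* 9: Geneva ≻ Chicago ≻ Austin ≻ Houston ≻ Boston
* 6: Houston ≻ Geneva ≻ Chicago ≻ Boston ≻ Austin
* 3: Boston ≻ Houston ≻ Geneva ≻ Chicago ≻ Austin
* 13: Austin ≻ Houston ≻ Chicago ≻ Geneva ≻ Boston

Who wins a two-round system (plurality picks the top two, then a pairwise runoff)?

Geneva

Round 1 first-place votes: Chicago 0, Austin 13, Geneva 9, Boston 3, Houston 6. Austin and Geneva advance.
Runoff: Austin is ranked above Geneva on 13 ballots, Geneva above Austin on 18.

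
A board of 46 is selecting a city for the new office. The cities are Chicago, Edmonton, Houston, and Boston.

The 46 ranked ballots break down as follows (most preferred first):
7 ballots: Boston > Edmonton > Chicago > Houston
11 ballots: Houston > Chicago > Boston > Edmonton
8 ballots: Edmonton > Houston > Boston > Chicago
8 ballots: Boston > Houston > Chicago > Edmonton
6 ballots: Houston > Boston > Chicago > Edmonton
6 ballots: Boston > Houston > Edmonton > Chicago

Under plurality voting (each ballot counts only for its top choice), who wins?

First-place votes: Chicago 0, Edmonton 8, Houston 17, Boston 21.

Boston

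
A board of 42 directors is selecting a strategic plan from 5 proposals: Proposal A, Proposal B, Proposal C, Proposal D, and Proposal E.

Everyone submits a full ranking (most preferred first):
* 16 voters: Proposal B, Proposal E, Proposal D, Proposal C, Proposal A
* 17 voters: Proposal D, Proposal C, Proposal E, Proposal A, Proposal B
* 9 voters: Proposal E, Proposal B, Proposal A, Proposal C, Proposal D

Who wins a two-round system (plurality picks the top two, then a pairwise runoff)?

Round 1 first-place votes: Proposal A 0, Proposal B 16, Proposal C 0, Proposal D 17, Proposal E 9. Proposal D and Proposal B advance.
Runoff: Proposal D is ranked above Proposal B on 17 ballots, Proposal B above Proposal D on 25.

Proposal B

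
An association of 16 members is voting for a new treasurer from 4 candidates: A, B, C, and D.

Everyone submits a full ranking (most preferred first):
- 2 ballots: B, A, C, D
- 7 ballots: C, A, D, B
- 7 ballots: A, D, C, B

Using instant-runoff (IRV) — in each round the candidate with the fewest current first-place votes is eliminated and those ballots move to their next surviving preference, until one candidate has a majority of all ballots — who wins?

A

Round 1: A 7, B 2, C 7, D 0. D eliminated.
Round 2: A 7, B 2, C 7. B eliminated.
Round 3: A 9, C 7. A has a majority (≥9).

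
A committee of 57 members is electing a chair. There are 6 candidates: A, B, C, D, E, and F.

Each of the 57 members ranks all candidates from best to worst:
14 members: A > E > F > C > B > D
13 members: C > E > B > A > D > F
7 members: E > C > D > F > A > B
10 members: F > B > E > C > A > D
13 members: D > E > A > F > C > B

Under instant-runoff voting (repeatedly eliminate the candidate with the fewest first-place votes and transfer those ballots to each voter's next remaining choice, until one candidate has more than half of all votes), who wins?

Round 1: A 14, B 0, C 13, D 13, E 7, F 10. B eliminated.
Round 2: A 14, C 13, D 13, E 7, F 10. E eliminated.
Round 3: A 14, C 20, D 13, F 10. F eliminated.
Round 4: A 14, C 30, D 13. C has a majority (≥29).

C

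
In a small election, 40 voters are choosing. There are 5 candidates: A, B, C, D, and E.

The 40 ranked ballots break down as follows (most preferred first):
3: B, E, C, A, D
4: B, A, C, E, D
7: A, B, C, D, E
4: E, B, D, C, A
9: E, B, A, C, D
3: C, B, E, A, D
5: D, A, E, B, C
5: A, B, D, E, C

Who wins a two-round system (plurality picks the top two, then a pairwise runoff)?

A

Round 1 first-place votes: A 12, B 7, C 3, D 5, E 13. E and A advance.
Runoff: E is ranked above A on 19 ballots, A above E on 21.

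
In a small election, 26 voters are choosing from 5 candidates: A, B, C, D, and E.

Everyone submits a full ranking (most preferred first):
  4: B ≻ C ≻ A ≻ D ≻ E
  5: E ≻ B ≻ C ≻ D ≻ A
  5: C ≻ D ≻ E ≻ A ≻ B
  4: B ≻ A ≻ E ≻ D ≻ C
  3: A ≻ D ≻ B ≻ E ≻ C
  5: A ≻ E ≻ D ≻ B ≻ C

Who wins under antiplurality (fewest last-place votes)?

Last-place votes: A 5, B 5, C 12, D 0, E 4.

D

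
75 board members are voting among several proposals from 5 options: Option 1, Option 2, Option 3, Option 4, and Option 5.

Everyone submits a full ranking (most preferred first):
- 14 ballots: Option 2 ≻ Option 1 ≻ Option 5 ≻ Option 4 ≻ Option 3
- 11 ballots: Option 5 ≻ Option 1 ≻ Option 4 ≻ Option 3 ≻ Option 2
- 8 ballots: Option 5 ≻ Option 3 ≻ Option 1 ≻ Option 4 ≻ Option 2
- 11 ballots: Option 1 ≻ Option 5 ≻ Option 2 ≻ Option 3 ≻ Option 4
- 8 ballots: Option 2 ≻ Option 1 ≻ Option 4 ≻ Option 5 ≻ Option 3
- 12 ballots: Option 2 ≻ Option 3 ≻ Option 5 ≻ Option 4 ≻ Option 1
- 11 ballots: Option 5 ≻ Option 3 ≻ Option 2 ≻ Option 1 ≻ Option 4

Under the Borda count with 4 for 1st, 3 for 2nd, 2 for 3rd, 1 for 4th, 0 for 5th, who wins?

Option 1: 14×3 + 11×3 + 8×2 + 11×4 + 8×3 + 12×0 + 11×1 = 170
Option 2: 14×4 + 11×0 + 8×0 + 11×2 + 8×4 + 12×4 + 11×2 = 180
Option 3: 14×0 + 11×1 + 8×3 + 11×1 + 8×0 + 12×3 + 11×3 = 115
Option 4: 14×1 + 11×2 + 8×1 + 11×0 + 8×2 + 12×1 + 11×0 = 72
Option 5: 14×2 + 11×4 + 8×4 + 11×3 + 8×1 + 12×2 + 11×4 = 213

Option 5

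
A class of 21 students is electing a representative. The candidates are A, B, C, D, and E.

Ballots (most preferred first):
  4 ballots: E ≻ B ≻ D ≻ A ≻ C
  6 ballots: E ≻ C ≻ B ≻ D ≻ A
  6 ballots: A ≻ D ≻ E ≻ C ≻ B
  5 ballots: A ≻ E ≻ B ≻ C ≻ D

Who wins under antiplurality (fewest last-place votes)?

E

Last-place votes: A 6, B 6, C 4, D 5, E 0.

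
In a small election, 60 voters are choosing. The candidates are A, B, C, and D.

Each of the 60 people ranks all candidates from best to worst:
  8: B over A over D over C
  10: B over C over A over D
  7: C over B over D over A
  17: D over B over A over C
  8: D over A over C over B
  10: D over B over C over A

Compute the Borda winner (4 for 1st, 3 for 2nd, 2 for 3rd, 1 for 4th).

B

A: 8×3 + 10×2 + 7×1 + 17×2 + 8×3 + 10×1 = 119
B: 8×4 + 10×4 + 7×3 + 17×3 + 8×1 + 10×3 = 182
C: 8×1 + 10×3 + 7×4 + 17×1 + 8×2 + 10×2 = 119
D: 8×2 + 10×1 + 7×2 + 17×4 + 8×4 + 10×4 = 180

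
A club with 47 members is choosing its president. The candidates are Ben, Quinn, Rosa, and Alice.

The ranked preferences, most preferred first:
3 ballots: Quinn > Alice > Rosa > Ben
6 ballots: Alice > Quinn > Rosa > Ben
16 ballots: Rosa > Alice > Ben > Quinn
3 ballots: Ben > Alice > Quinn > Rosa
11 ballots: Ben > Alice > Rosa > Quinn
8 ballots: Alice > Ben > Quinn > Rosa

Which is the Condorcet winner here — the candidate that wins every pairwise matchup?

Alice

Alice vs Ben: 33–14
Alice vs Quinn: 44–3
Alice vs Rosa: 31–16
Alice beats every other candidate.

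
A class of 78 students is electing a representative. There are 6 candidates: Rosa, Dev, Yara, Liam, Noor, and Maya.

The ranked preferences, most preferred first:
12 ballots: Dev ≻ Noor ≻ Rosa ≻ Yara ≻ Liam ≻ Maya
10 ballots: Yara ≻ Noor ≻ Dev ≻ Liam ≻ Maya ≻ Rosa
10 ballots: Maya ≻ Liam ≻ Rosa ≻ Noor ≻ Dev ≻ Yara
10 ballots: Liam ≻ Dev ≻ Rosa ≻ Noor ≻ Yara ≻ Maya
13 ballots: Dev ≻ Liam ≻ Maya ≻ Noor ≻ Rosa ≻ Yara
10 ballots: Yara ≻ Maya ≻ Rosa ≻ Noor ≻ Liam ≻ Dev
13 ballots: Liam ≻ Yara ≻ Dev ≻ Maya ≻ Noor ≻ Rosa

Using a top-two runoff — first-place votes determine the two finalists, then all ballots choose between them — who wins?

Liam

Round 1 first-place votes: Rosa 0, Dev 25, Yara 20, Liam 23, Noor 0, Maya 10. Dev and Liam advance.
Runoff: Dev is ranked above Liam on 35 ballots, Liam above Dev on 43.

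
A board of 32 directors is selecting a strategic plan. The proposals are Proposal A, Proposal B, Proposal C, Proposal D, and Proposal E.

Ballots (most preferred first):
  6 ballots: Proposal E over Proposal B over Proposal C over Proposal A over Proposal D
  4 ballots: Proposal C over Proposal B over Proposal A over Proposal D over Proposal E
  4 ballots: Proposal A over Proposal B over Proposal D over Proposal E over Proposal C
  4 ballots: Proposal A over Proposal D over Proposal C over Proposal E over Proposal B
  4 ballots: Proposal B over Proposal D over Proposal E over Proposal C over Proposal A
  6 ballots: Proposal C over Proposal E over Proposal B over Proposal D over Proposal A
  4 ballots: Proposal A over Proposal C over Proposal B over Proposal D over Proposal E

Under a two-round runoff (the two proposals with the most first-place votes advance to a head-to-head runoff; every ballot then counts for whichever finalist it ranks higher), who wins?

Round 1 first-place votes: Proposal A 12, Proposal B 4, Proposal C 10, Proposal D 0, Proposal E 6. Proposal A and Proposal C advance.
Runoff: Proposal A is ranked above Proposal C on 12 ballots, Proposal C above Proposal A on 20.

Proposal C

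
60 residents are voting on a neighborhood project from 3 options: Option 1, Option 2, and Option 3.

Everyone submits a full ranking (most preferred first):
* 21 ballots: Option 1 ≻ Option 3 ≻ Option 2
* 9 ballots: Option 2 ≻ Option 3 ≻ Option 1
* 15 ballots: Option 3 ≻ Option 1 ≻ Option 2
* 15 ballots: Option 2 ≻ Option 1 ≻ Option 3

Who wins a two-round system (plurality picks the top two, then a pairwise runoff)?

Option 1

Round 1 first-place votes: Option 1 21, Option 2 24, Option 3 15. Option 2 and Option 1 advance.
Runoff: Option 2 is ranked above Option 1 on 24 ballots, Option 1 above Option 2 on 36.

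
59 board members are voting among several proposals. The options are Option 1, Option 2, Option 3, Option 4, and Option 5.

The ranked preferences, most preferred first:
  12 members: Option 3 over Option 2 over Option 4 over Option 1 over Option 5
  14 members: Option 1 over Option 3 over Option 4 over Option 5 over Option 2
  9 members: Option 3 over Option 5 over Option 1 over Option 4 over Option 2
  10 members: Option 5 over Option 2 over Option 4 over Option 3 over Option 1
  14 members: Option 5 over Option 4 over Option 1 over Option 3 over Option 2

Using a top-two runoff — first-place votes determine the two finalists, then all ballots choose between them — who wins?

Round 1 first-place votes: Option 1 14, Option 2 0, Option 3 21, Option 4 0, Option 5 24. Option 5 and Option 3 advance.
Runoff: Option 5 is ranked above Option 3 on 24 ballots, Option 3 above Option 5 on 35.

Option 3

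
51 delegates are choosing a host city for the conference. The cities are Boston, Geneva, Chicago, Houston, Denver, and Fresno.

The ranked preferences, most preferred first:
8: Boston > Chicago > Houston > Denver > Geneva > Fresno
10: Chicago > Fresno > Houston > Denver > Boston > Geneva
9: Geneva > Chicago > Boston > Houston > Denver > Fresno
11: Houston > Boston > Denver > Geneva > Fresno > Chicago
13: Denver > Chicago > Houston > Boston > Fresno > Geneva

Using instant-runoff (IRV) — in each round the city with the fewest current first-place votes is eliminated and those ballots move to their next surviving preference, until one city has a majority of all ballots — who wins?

Round 1: Boston 8, Geneva 9, Chicago 10, Houston 11, Denver 13, Fresno 0. Fresno eliminated.
Round 2: Boston 8, Geneva 9, Chicago 10, Houston 11, Denver 13. Boston eliminated.
Round 3: Geneva 9, Chicago 18, Houston 11, Denver 13. Geneva eliminated.
Round 4: Chicago 27, Houston 11, Denver 13. Chicago has a majority (≥26).

Chicago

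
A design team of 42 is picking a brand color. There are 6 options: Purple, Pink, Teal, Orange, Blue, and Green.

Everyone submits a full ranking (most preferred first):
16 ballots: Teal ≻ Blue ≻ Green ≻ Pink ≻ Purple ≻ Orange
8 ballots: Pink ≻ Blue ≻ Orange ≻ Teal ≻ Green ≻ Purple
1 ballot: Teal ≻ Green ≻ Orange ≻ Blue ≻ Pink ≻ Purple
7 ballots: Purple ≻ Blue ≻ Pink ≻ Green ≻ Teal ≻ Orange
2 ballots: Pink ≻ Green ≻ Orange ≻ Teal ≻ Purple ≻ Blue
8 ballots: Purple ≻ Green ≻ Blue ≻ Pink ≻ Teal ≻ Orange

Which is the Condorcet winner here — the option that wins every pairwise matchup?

Blue

Blue vs Purple: 25–17
Blue vs Pink: 32–10
Blue vs Teal: 23–19
Blue vs Orange: 39–3
Blue vs Green: 31–11
Blue beats every other option.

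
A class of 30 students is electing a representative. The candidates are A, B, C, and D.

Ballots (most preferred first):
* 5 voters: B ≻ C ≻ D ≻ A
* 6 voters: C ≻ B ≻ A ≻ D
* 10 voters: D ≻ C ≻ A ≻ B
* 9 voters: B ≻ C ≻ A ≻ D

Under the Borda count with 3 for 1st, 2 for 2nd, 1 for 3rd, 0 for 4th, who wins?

C

A: 5×0 + 6×1 + 10×1 + 9×1 = 25
B: 5×3 + 6×2 + 10×0 + 9×3 = 54
C: 5×2 + 6×3 + 10×2 + 9×2 = 66
D: 5×1 + 6×0 + 10×3 + 9×0 = 35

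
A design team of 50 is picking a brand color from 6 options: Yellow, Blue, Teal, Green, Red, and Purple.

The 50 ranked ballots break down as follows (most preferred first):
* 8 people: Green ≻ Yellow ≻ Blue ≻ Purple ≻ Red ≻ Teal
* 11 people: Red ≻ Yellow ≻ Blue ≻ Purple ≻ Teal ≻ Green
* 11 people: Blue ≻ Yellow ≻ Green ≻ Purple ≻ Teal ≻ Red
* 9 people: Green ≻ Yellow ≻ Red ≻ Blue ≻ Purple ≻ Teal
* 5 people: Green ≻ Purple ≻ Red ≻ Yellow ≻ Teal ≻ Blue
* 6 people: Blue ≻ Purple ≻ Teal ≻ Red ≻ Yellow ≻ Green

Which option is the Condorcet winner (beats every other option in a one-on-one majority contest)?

Yellow vs Blue: 33–17
Yellow vs Teal: 44–6
Yellow vs Green: 28–22
Yellow vs Red: 28–22
Yellow vs Purple: 39–11
Yellow beats every other option.

Yellow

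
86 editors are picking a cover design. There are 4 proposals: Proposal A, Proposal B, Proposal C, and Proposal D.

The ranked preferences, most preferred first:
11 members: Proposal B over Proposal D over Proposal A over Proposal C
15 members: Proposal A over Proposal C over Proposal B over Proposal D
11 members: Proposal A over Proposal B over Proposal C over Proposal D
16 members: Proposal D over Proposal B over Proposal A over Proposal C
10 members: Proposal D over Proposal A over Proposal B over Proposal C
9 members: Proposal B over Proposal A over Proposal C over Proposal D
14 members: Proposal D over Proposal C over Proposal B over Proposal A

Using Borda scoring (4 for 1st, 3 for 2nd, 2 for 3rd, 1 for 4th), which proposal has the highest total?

Proposal B

Proposal A: 11×2 + 15×4 + 11×4 + 16×2 + 10×3 + 9×3 + 14×1 = 229
Proposal B: 11×4 + 15×2 + 11×3 + 16×3 + 10×2 + 9×4 + 14×2 = 239
Proposal C: 11×1 + 15×3 + 11×2 + 16×1 + 10×1 + 9×2 + 14×3 = 164
Proposal D: 11×3 + 15×1 + 11×1 + 16×4 + 10×4 + 9×1 + 14×4 = 228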